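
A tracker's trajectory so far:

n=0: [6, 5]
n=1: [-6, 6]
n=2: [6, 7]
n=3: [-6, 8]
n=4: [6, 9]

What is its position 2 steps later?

The first coordinate repeats the cycle [6, -6] with period 2; step 6 mod 2 = 0, giving 6.
The second coordinate changes by +1 each step, so at step 6 it is 5 + 6·(1) = 11.

[6, 11]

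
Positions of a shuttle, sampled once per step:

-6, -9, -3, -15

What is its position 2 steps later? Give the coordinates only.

Step-to-step displacements: -3, +6, -12; each is -2× the previous.
step 4: -15 + 24 → 9
step 5: 9 − 48 → -39

-39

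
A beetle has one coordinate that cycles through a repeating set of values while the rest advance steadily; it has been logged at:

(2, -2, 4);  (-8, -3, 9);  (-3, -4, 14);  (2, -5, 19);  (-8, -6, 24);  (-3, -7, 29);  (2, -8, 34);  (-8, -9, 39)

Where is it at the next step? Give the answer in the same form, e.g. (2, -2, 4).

(-3, -10, 44)

First: cycles through 2, -8, -3 every 3 steps. Step 8 lands at position 2 of the cycle → -3.
Second: linear, -1 per step → -10 at step 8.
Third: linear, +5 per step → 44 at step 8.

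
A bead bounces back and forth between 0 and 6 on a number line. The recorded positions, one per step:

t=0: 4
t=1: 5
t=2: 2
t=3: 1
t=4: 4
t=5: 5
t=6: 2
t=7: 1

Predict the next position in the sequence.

4

The value travels 3 per step and bounces off the walls at 0 and 6.
  step 8: 1 → 4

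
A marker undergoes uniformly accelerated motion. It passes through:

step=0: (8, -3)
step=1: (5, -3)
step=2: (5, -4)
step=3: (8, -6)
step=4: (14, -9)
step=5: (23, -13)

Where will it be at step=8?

Taking differences between consecutive positions: (-3, +0), (+0, -1), (+3, -2), (+6, -3), (+9, -4). These grow by (+3, -1) each step.
step 6: (23, -13) + (+12, -5) → (35, -18)
step 7: (35, -18) + (+15, -6) → (50, -24)
step 8: (50, -24) + (+18, -7) → (68, -31)

(68, -31)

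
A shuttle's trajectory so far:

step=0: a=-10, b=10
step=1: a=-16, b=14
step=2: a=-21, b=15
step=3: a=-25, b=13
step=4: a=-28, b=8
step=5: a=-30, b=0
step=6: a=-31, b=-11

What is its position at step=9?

First differences are (-6, +4), (-5, +1), (-4, -2), (-3, -5), (-2, -8), (-1, -11); their common second difference is (+1, -3) (constant acceleration).
step 7: a=-31, b=-11 + (+0, -14) → a=-31, b=-25
step 8: a=-31, b=-25 + (+1, -17) → a=-30, b=-42
step 9: a=-30, b=-42 + (+2, -20) → a=-28, b=-62

a=-28, b=-62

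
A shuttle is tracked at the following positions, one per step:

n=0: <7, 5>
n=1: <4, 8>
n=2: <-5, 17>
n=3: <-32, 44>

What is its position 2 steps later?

<-356, 368>

The jumps are <-3, +3>, <-9, +9>, <-27, +27> — a geometric progression with ratio 3.
step 4: <-32, 44> + <-81, +81> → <-113, 125>
step 5: <-113, 125> + <-243, +243> → <-356, 368>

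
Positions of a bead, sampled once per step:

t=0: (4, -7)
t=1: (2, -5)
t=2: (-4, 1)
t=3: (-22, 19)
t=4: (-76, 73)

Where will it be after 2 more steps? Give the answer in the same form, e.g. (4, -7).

Consecutive displacements (-2, +2), (-6, +6), (-18, +18), (-54, +54) scale by a factor of 3 each step.
step 5: (-76, 73) + (-162, +162) → (-238, 235)
step 6: (-238, 235) + (-486, +486) → (-724, 721)

(-724, 721)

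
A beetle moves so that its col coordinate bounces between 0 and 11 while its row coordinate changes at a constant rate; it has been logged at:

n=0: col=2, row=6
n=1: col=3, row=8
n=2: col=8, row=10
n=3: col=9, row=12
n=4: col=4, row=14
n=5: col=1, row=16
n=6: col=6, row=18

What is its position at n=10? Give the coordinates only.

The col coordinate travels 5 per step and bounces off the walls at 0 and 11.
  step 7: 6 → 11
  step 8: 11 → 6
  step 9: 6 → 1
  step 10: 1 → 4
The row coordinate changes by +2 each step: at step 10 it is 26.

col=4, row=26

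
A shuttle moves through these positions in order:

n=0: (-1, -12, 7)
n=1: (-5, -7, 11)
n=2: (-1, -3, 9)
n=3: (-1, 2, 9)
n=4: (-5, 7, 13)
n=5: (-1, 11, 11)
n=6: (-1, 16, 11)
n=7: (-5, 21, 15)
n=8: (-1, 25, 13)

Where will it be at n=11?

(-1, 39, 15)

Step-to-step displacements: (-4, +5, +4), (+4, +4, -2), (+0, +5, +0), (-4, +5, +4), (+4, +4, -2), (+0, +5, +0), (-4, +5, +4), (+4, +4, -2) — a repeating cycle of length 3.
step 9: apply (+0, +5, +0) → (-1, 30, 13)
step 10: apply (-4, +5, +4) → (-5, 35, 17)
step 11: apply (+4, +4, -2) → (-1, 39, 15)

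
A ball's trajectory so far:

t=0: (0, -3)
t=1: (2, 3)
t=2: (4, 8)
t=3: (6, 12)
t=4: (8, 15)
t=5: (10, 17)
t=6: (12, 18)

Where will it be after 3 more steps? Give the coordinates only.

(18, 15)

Successive displacements: (+2, +6), (+2, +5), (+2, +4), (+2, +3), (+2, +2), (+2, +1) — each changes by (+0, -1).
step 7: (12, 18) + (+2, +0) → (14, 18)
step 8: (14, 18) + (+2, -1) → (16, 17)
step 9: (16, 17) + (+2, -2) → (18, 15)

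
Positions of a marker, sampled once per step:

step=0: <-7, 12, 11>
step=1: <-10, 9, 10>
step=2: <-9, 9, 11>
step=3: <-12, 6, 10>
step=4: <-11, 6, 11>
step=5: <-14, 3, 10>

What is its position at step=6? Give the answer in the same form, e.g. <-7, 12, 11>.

<-13, 3, 11>

Step-to-step displacements: <-3, -3, -1>, <+1, +0, +1>, <-3, -3, -1>, <+1, +0, +1>, <-3, -3, -1> — a repeating cycle of length 2.
step 6: apply <+1, +0, +1> → <-13, 3, 11>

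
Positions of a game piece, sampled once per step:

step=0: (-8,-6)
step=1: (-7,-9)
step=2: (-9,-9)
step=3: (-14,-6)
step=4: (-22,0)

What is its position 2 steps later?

First differences are (+1,-3), (-2,+0), (-5,+3), (-8,+6); their common second difference is (-3,+3) (constant acceleration).
step 5: (-22,0) + (-11,+9) → (-33,9)
step 6: (-33,9) + (-14,+12) → (-47,21)

(-47,21)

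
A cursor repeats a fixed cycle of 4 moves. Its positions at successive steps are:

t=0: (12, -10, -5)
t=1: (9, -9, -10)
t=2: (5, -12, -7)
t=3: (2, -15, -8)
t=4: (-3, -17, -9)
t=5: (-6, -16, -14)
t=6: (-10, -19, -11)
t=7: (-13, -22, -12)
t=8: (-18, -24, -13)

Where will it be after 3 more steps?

(-28, -29, -16)

Differencing gives (-3, +1, -5), (-4, -3, +3), (-3, -3, -1), (-5, -2, -1), (-3, +1, -5), (-4, -3, +3), (-3, -3, -1), (-5, -2, -1). This is the pattern (-3, +1, -5), (-4, -3, +3), (-3, -3, -1), (-5, -2, -1) repeated.
step 9: apply (-3, +1, -5) → (-21, -23, -18)
step 10: apply (-4, -3, +3) → (-25, -26, -15)
step 11: apply (-3, -3, -1) → (-28, -29, -16)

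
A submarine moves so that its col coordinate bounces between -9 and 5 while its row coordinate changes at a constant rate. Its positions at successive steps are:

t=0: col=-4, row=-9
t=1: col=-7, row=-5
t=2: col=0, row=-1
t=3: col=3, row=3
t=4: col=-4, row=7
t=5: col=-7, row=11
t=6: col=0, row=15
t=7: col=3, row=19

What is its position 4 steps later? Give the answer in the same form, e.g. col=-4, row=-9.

col=3, row=35

The col coordinate reflects between -9 and 5, moving 7 per step.
  step 8: 3 → -4
  step 9: -4 → -7
  step 10: -7 → 0
  step 11: 0 → 3
The row coordinate changes by +4 each step: at step 11 it is 35.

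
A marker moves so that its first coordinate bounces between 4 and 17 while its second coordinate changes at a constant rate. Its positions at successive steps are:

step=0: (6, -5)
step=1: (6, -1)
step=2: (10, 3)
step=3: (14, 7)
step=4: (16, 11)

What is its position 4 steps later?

(8, 27)

The first coordinate travels 4 per step and bounces off the walls at 4 and 17.
  step 5: 16 → 12
  step 6: 12 → 8
  step 7: 8 → 4
  step 8: 4 → 8
The second coordinate changes by +4 each step: at step 8 it is 27.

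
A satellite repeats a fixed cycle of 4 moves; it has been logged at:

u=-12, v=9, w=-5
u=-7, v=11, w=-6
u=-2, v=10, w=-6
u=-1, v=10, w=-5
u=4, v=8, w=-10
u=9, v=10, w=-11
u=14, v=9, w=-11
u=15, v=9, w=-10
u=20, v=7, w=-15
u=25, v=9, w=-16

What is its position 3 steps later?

u=36, v=6, w=-20

The moves between consecutive positions are (+5, +2, -1), (+5, -1, +0), (+1, +0, +1), (+5, -2, -5), (+5, +2, -1), (+5, -1, +0), (+1, +0, +1), (+5, -2, -5), (+5, +2, -1); they repeat the 4-cycle [(+5, +2, -1), (+5, -1, +0), (+1, +0, +1), (+5, -2, -5)].
step 10: apply (+5, -1, +0) → u=30, v=8, w=-16
step 11: apply (+1, +0, +1) → u=31, v=8, w=-15
step 12: apply (+5, -2, -5) → u=36, v=6, w=-20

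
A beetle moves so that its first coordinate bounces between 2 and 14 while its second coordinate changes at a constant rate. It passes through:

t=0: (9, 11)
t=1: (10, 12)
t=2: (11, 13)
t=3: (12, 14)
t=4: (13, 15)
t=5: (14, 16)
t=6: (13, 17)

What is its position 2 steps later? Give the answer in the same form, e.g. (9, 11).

The first coordinate reflects between 2 and 14, moving 1 per step.
  step 7: 13 → 12
  step 8: 12 → 11
The second coordinate changes by +1 each step: at step 8 it is 19.

(11, 19)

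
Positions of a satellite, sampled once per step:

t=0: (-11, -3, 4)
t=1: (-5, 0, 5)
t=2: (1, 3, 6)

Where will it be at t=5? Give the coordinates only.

Constant displacement of (+6, +3, +1) per step.
step 3: (1, 3, 6) + (+6, +3, +1) → (7, 6, 7)
step 4: (7, 6, 7) + (+6, +3, +1) → (13, 9, 8)
step 5: (13, 9, 8) + (+6, +3, +1) → (19, 12, 9)

(19, 12, 9)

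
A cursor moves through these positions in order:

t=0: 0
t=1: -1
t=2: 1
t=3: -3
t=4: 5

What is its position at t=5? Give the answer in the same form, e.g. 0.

Consecutive displacements -1, +2, -4, +8 scale by a factor of -2 each step.
step 5: 5 − 16 → -11

-11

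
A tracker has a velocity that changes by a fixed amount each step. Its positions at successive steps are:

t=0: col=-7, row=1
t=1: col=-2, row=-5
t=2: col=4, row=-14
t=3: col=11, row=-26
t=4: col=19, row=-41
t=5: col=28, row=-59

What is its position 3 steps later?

col=61, row=-131

First differences are (+5, -6), (+6, -9), (+7, -12), (+8, -15), (+9, -18); their common second difference is (+1, -3) (constant acceleration).
step 6: col=28, row=-59 + (+10, -21) → col=38, row=-80
step 7: col=38, row=-80 + (+11, -24) → col=49, row=-104
step 8: col=49, row=-104 + (+12, -27) → col=61, row=-131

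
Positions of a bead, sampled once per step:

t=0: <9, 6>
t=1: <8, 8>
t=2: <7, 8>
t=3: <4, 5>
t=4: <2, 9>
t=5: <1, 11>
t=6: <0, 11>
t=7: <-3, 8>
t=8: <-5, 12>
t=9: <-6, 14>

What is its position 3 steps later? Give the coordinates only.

<-12, 15>

Step-to-step displacements: <-1, +2>, <-1, +0>, <-3, -3>, <-2, +4>, <-1, +2>, <-1, +0>, <-3, -3>, <-2, +4>, <-1, +2> — a repeating cycle of length 4.
step 10: apply <-1, +0> → <-7, 14>
step 11: apply <-3, -3> → <-10, 11>
step 12: apply <-2, +4> → <-12, 15>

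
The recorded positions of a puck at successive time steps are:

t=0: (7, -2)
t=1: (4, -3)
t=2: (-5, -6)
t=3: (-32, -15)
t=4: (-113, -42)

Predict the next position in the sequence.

(-356, -123)

Step-to-step displacements: (-3, -1), (-9, -3), (-27, -9), (-81, -27); each is 3× the previous.
step 5: (-113, -42) + (-243, -81) → (-356, -123)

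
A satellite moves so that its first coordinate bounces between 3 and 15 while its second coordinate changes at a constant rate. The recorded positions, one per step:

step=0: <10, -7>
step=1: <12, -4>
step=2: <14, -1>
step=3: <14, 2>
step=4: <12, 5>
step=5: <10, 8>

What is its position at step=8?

<4, 17>

The first coordinate travels 2 per step and bounces off the walls at 3 and 15.
  step 6: 10 → 8
  step 7: 8 → 6
  step 8: 6 → 4
The second coordinate changes by +3 each step: at step 8 it is 17.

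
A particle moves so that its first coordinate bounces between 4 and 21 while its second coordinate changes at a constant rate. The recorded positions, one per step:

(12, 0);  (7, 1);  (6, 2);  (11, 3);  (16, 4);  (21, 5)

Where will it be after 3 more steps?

The first coordinate travels 5 per step and bounces off the walls at 4 and 21.
  step 6: 21 → 16
  step 7: 16 → 11
  step 8: 11 → 6
The second coordinate changes by +1 each step: at step 8 it is 8.

(6, 8)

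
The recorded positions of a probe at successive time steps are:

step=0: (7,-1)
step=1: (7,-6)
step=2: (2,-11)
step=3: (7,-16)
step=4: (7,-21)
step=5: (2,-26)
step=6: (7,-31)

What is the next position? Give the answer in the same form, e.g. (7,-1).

(7,-36)

The first coordinate repeats the cycle [7, 7, 2] with period 3; step 7 mod 3 = 1, giving 7.
The second coordinate changes by -5 each step, so at step 7 it is -1 + 7·(-5) = -36.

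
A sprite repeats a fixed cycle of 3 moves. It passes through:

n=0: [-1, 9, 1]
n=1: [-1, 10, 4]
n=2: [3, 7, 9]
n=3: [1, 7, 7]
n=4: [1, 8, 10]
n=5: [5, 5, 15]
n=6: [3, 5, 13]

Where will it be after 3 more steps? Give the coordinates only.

[5, 3, 19]

Differencing gives [+0, +1, +3], [+4, -3, +5], [-2, +0, -2], [+0, +1, +3], [+4, -3, +5], [-2, +0, -2]. This is the pattern [+0, +1, +3], [+4, -3, +5], [-2, +0, -2] repeated.
step 7: apply [+0, +1, +3] → [3, 6, 16]
step 8: apply [+4, -3, +5] → [7, 3, 21]
step 9: apply [-2, +0, -2] → [5, 3, 19]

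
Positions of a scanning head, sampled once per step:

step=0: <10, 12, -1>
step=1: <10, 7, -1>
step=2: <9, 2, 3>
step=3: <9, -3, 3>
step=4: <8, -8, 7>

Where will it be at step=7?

<7, -23, 11>

The moves between consecutive positions are <+0, -5, +0>, <-1, -5, +4>, <+0, -5, +0>, <-1, -5, +4>; they repeat the 2-cycle [<+0, -5, +0>, <-1, -5, +4>].
step 5: apply <+0, -5, +0> → <8, -13, 7>
step 6: apply <-1, -5, +4> → <7, -18, 11>
step 7: apply <+0, -5, +0> → <7, -23, 11>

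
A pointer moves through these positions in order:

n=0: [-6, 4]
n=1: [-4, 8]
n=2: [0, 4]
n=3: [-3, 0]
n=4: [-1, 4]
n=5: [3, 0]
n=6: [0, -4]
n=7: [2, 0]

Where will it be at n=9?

[3, -8]

The moves between consecutive positions are [+2, +4], [+4, -4], [-3, -4], [+2, +4], [+4, -4], [-3, -4], [+2, +4]; they repeat the 3-cycle [[+2, +4], [+4, -4], [-3, -4]].
step 8: apply [+4, -4] → [6, -4]
step 9: apply [-3, -4] → [3, -8]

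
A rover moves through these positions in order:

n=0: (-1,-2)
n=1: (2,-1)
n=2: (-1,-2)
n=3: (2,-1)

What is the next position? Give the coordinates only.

The jumps are (+3,+1), (-3,-1), (+3,+1) — a geometric progression with ratio -1.
step 4: (2,-1) + (-3,-1) → (-1,-2)

(-1,-2)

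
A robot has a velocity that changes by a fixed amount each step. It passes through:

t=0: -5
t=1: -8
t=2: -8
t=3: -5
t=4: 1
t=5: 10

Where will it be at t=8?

Taking differences between consecutive positions: -3, +0, +3, +6, +9. These grow by +3 each step.
step 6: 10 + 12 → 22
step 7: 22 + 15 → 37
step 8: 37 + 18 → 55

55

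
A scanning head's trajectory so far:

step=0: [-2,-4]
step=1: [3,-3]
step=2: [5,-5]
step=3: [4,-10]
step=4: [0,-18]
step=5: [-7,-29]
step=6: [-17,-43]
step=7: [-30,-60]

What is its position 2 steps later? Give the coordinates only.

Taking differences between consecutive positions: [+5,+1], [+2,-2], [-1,-5], [-4,-8], [-7,-11], [-10,-14], [-13,-17]. These grow by [-3,-3] each step.
step 8: [-30,-60] + [-16,-20] → [-46,-80]
step 9: [-46,-80] + [-19,-23] → [-65,-103]

[-65,-103]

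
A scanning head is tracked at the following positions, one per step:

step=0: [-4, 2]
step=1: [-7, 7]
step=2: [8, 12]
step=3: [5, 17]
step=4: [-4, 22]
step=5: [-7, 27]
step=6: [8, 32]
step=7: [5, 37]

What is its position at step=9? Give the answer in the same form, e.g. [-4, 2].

[-7, 47]

First: cycles through -4, -7, 8, 5 every 4 steps. Step 9 lands at position 1 of the cycle → -7.
Second: linear, +5 per step → 47 at step 9.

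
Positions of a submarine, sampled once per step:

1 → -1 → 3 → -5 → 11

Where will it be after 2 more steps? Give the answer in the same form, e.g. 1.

43

The jumps are -2, +4, -8, +16 — a geometric progression with ratio -2.
step 5: 11 − 32 → -21
step 6: -21 + 64 → 43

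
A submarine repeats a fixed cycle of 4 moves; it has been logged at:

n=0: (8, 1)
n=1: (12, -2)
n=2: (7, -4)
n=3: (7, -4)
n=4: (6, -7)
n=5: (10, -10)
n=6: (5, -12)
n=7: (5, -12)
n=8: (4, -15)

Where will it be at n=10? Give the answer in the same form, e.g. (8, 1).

Differencing gives (+4, -3), (-5, -2), (+0, +0), (-1, -3), (+4, -3), (-5, -2), (+0, +0), (-1, -3). This is the pattern (+4, -3), (-5, -2), (+0, +0), (-1, -3) repeated.
step 9: apply (+4, -3) → (8, -18)
step 10: apply (-5, -2) → (3, -20)

(3, -20)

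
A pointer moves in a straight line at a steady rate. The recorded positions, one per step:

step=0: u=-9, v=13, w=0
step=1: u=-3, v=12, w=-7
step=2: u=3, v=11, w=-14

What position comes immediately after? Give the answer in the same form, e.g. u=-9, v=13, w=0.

The position changes by (+6,-1,-7) every step.
step 3: u=3, v=11, w=-14 + (+6,-1,-7) → u=9, v=10, w=-21

u=9, v=10, w=-21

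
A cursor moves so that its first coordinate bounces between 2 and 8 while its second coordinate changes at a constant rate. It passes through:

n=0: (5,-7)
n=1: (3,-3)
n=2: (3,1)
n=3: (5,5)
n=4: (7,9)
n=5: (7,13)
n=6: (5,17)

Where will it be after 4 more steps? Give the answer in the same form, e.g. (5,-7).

(7,33)

The first coordinate reflects between 2 and 8, moving 2 per step.
  step 7: 5 → 3
  step 8: 3 → 3
  step 9: 3 → 5
  step 10: 5 → 7
The second coordinate changes by +4 each step: at step 10 it is 33.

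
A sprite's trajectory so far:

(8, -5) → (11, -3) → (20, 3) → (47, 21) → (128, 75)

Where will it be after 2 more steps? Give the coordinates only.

Consecutive displacements (+3, +2), (+9, +6), (+27, +18), (+81, +54) scale by a factor of 3 each step.
step 5: (128, 75) + (+243, +162) → (371, 237)
step 6: (371, 237) + (+729, +486) → (1100, 723)

(1100, 723)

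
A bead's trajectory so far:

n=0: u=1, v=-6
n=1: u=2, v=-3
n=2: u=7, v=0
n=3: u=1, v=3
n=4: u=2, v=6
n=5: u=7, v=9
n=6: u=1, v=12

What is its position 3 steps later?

The u coordinate repeats the cycle [1, 2, 7] with period 3; step 9 mod 3 = 0, giving 1.
The v coordinate changes by +3 each step, so at step 9 it is -6 + 9·(3) = 21.

u=1, v=21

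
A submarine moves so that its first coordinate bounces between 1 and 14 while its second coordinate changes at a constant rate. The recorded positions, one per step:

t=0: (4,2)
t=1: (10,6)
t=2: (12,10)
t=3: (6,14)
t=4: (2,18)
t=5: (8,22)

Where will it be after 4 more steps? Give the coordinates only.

(6,38)

The first coordinate reflects between 1 and 14, moving 6 per step.
  step 6: 8 → 14
  step 7: 14 → 8
  step 8: 8 → 2
  step 9: 2 → 6
The second coordinate changes by +4 each step: at step 9 it is 38.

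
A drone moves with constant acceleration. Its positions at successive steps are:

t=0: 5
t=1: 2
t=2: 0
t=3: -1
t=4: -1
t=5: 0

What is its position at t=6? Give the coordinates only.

2

First differences are -3, -2, -1, +0, +1; their common second difference is +1 (constant acceleration).
step 6: 0 + 2 → 2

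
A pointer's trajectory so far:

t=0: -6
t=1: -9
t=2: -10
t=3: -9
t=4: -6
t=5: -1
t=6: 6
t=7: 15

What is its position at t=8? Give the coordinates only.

Successive displacements: -3, -1, +1, +3, +5, +7, +9 — each changes by +2.
step 8: 15 + 11 → 26

26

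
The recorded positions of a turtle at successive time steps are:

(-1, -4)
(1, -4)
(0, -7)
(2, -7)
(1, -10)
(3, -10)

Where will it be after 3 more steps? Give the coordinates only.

(3, -16)

The moves between consecutive positions are (+2, +0), (-1, -3), (+2, +0), (-1, -3), (+2, +0); they repeat the 2-cycle [(+2, +0), (-1, -3)].
step 6: apply (-1, -3) → (2, -13)
step 7: apply (+2, +0) → (4, -13)
step 8: apply (-1, -3) → (3, -16)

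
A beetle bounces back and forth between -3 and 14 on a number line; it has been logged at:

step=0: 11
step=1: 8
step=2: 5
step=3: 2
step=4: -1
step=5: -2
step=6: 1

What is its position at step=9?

The value travels 3 per step and bounces off the walls at -3 and 14.
  step 7: 1 → 4
  step 8: 4 → 7
  step 9: 7 → 10

10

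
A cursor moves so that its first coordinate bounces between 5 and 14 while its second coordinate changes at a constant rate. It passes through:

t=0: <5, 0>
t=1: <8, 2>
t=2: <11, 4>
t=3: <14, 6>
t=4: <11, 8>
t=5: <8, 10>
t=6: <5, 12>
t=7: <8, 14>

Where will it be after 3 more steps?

The first coordinate reflects between 5 and 14, moving 3 per step.
  step 8: 8 → 11
  step 9: 11 → 14
  step 10: 14 → 11
The second coordinate changes by +2 each step: at step 10 it is 20.

<11, 20>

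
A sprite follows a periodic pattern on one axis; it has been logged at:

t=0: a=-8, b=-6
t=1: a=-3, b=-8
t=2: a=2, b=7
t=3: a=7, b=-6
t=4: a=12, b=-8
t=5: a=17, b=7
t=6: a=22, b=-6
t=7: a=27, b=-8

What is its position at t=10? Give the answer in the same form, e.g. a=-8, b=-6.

A: linear, +5 per step → 42 at step 10.
B: cycles through -6, -8, 7 every 3 steps. Step 10 lands at position 1 of the cycle → -8.

a=42, b=-8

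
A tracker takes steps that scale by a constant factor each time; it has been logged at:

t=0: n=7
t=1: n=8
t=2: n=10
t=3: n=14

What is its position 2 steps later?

Consecutive displacements +1, +2, +4 scale by a factor of 2 each step.
step 4: 14 + 8 → n=22
step 5: 22 + 16 → n=38

n=38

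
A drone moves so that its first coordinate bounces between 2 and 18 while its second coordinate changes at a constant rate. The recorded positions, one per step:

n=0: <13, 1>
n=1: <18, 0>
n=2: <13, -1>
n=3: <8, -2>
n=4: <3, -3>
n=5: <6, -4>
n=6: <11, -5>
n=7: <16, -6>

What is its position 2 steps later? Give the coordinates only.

<10, -8>

The first coordinate reflects between 2 and 18, moving 5 per step.
  step 8: 16 → 15
  step 9: 15 → 10
The second coordinate changes by -1 each step: at step 9 it is -8.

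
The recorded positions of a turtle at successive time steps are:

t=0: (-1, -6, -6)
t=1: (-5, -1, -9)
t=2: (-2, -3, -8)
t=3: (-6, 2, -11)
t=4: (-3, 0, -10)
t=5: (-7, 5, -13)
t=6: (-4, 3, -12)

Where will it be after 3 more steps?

(-9, 11, -17)

The moves between consecutive positions are (-4, +5, -3), (+3, -2, +1), (-4, +5, -3), (+3, -2, +1), (-4, +5, -3), (+3, -2, +1); they repeat the 2-cycle [(-4, +5, -3), (+3, -2, +1)].
step 7: apply (-4, +5, -3) → (-8, 8, -15)
step 8: apply (+3, -2, +1) → (-5, 6, -14)
step 9: apply (-4, +5, -3) → (-9, 11, -17)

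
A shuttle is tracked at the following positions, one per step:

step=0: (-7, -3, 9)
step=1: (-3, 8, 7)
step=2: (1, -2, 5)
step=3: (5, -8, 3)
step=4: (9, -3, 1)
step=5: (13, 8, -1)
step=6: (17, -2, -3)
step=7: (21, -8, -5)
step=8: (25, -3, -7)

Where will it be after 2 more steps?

(33, -2, -11)

The first coordinate changes by +4 each step, so at step 10 it is -7 + 10·(4) = 33.
The second coordinate repeats the cycle [-3, 8, -2, -8] with period 4; step 10 mod 4 = 2, giving -2.
The third coordinate changes by -2 each step, so at step 10 it is 9 + 10·(-2) = -11.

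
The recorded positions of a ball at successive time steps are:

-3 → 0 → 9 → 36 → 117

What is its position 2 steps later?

1089

Step-to-step displacements: +3, +9, +27, +81; each is 3× the previous.
step 5: 117 + 243 → 360
step 6: 360 + 729 → 1089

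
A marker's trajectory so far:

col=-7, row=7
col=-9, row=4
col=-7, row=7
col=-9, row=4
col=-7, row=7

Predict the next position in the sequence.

col=-9, row=4

Step-to-step displacements: (-2, -3), (+2, +3), (-2, -3), (+2, +3); each is -1× the previous.
step 5: col=-7, row=7 + (-2, -3) → col=-9, row=4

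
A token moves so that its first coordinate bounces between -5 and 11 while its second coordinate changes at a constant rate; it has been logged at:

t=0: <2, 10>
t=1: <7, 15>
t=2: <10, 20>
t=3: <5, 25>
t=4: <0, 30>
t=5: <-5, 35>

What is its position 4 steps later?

The first coordinate reflects between -5 and 11, moving 5 per step.
  step 6: -5 → 0
  step 7: 0 → 5
  step 8: 5 → 10
  step 9: 10 → 7
The second coordinate changes by +5 each step: at step 9 it is 55.

<7, 55>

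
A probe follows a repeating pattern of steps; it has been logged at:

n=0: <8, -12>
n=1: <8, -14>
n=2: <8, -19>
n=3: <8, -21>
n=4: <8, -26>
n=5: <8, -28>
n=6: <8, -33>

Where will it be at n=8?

Differencing gives <+0, -2>, <+0, -5>, <+0, -2>, <+0, -5>, <+0, -2>, <+0, -5>. This is the pattern <+0, -2>, <+0, -5> repeated.
step 7: apply <+0, -2> → <8, -35>
step 8: apply <+0, -5> → <8, -40>

<8, -40>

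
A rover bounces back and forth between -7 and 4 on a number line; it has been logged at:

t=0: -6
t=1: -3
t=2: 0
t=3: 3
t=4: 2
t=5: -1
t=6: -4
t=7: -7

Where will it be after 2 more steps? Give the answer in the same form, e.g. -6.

The value reflects between -7 and 4, moving 3 per step.
  step 8: -7 → -4
  step 9: -4 → -1

-1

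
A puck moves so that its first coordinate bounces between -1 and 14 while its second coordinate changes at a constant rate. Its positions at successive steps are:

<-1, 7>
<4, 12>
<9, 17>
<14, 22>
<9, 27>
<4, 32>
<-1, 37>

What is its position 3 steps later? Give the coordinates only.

<14, 52>

The first coordinate reflects between -1 and 14, moving 5 per step.
  step 7: -1 → 4
  step 8: 4 → 9
  step 9: 9 → 14
The second coordinate changes by +5 each step: at step 9 it is 52.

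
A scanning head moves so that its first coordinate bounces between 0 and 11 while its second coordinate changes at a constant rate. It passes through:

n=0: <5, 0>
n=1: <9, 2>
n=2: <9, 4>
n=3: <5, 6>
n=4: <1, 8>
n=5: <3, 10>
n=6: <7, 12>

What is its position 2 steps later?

<7, 16>

The first coordinate travels 4 per step and bounces off the walls at 0 and 11.
  step 7: 7 → 11
  step 8: 11 → 7
The second coordinate changes by +2 each step: at step 8 it is 16.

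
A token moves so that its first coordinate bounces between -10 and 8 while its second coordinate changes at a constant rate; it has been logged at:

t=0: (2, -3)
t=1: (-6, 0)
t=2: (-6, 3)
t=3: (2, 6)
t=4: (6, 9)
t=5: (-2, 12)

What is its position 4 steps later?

(2, 24)

The first coordinate reflects between -10 and 8, moving 8 per step.
  step 6: -2 → -10
  step 7: -10 → -2
  step 8: -2 → 6
  step 9: 6 → 2
The second coordinate changes by +3 each step: at step 9 it is 24.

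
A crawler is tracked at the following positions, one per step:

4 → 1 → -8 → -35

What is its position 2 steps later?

Consecutive displacements -3, -9, -27 scale by a factor of 3 each step.
step 4: -35 − 81 → -116
step 5: -116 − 243 → -359

-359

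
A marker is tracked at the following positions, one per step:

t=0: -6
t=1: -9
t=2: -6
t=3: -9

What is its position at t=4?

-6

Step-to-step displacements: -3, +3, -3; each is -1× the previous.
step 4: -9 + 3 → -6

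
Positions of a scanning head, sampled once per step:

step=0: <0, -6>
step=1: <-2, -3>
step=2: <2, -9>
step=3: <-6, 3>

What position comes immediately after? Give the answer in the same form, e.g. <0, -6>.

Step-to-step displacements: <-2, +3>, <+4, -6>, <-8, +12>; each is -2× the previous.
step 4: <-6, 3> + <+16, -24> → <10, -21>

<10, -21>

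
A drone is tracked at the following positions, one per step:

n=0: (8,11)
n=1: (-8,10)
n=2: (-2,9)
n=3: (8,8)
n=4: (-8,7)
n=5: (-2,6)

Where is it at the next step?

(8,5)

First: cycles through 8, -8, -2 every 3 steps. Step 6 lands at position 0 of the cycle → 8.
Second: linear, -1 per step → 5 at step 6.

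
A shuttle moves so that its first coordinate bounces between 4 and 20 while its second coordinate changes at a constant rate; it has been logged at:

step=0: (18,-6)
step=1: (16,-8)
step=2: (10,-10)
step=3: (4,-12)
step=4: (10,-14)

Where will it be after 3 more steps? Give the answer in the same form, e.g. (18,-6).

(12,-20)

The first coordinate travels 6 per step and bounces off the walls at 4 and 20.
  step 5: 10 → 16
  step 6: 16 → 18
  step 7: 18 → 12
The second coordinate changes by -2 each step: at step 7 it is -20.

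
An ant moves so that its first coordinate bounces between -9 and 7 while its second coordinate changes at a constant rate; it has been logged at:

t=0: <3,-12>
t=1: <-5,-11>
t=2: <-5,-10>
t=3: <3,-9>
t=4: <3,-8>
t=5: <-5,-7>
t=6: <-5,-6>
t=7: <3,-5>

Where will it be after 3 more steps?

<-5,-2>

The first coordinate travels 8 per step and bounces off the walls at -9 and 7.
  step 8: 3 → 3
  step 9: 3 → -5
  step 10: -5 → -5
The second coordinate changes by +1 each step: at step 10 it is -2.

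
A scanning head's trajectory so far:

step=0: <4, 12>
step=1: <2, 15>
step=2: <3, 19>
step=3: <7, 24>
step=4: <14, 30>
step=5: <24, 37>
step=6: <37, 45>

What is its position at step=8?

<72, 64>

Taking differences between consecutive positions: <-2, +3>, <+1, +4>, <+4, +5>, <+7, +6>, <+10, +7>, <+13, +8>. These grow by <+3, +1> each step.
step 7: <37, 45> + <+16, +9> → <53, 54>
step 8: <53, 54> + <+19, +10> → <72, 64>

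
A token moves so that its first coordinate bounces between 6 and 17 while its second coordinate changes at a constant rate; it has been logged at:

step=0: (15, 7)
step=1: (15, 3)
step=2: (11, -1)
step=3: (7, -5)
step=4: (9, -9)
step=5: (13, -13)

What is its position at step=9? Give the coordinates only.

(7, -29)

The first coordinate reflects between 6 and 17, moving 4 per step.
  step 6: 13 → 17
  step 7: 17 → 13
  step 8: 13 → 9
  step 9: 9 → 7
The second coordinate changes by -4 each step: at step 9 it is -29.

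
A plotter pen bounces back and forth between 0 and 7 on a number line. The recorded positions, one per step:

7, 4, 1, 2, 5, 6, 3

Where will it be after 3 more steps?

The value reflects between 0 and 7, moving 3 per step.
  step 7: 3 → 0
  step 8: 0 → 3
  step 9: 3 → 6

6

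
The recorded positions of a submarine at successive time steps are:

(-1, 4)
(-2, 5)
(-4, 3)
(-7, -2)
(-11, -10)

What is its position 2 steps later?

Taking differences between consecutive positions: (-1, +1), (-2, -2), (-3, -5), (-4, -8). These grow by (-1, -3) each step.
step 5: (-11, -10) + (-5, -11) → (-16, -21)
step 6: (-16, -21) + (-6, -14) → (-22, -35)

(-22, -35)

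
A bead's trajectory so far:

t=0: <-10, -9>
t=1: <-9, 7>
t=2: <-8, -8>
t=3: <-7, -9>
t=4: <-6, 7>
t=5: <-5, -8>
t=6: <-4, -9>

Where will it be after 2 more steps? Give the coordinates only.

The first coordinate changes by +1 each step, so at step 8 it is -10 + 8·(1) = -2.
The second coordinate repeats the cycle [-9, 7, -8] with period 3; step 8 mod 3 = 2, giving -8.

<-2, -8>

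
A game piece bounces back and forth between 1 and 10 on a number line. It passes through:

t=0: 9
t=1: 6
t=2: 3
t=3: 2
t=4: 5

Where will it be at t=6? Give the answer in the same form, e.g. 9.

9

The value travels 3 per step and bounces off the walls at 1 and 10.
  step 5: 5 → 8
  step 6: 8 → 9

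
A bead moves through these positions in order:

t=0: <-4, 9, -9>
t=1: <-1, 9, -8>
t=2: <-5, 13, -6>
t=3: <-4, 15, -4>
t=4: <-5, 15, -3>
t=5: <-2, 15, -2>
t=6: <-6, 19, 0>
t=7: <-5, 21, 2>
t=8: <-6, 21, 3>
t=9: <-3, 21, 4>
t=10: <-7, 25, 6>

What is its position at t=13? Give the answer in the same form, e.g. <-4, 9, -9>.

Step-to-step displacements: <+3, +0, +1>, <-4, +4, +2>, <+1, +2, +2>, <-1, +0, +1>, <+3, +0, +1>, <-4, +4, +2>, <+1, +2, +2>, <-1, +0, +1>, <+3, +0, +1>, <-4, +4, +2> — a repeating cycle of length 4.
step 11: apply <+1, +2, +2> → <-6, 27, 8>
step 12: apply <-1, +0, +1> → <-7, 27, 9>
step 13: apply <+3, +0, +1> → <-4, 27, 10>

<-4, 27, 10>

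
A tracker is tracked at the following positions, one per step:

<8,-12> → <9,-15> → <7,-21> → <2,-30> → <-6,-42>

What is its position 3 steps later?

Successive displacements: <+1,-3>, <-2,-6>, <-5,-9>, <-8,-12> — each changes by <-3,-3>.
step 5: <-6,-42> + <-11,-15> → <-17,-57>
step 6: <-17,-57> + <-14,-18> → <-31,-75>
step 7: <-31,-75> + <-17,-21> → <-48,-96>

<-48,-96>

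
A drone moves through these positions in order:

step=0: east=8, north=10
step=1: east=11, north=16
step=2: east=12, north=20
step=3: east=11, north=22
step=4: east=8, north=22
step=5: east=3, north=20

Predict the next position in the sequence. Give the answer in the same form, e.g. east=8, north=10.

Taking differences between consecutive positions: (+3,+6), (+1,+4), (-1,+2), (-3,+0), (-5,-2). These grow by (-2,-2) each step.
step 6: east=3, north=20 + (-7,-4) → east=-4, north=16

east=-4, north=16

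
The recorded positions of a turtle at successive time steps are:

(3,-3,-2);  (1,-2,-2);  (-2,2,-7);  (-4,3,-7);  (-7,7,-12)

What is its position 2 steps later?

The moves between consecutive positions are (-2,+1,+0), (-3,+4,-5), (-2,+1,+0), (-3,+4,-5); they repeat the 2-cycle [(-2,+1,+0), (-3,+4,-5)].
step 5: apply (-2,+1,+0) → (-9,8,-12)
step 6: apply (-3,+4,-5) → (-12,12,-17)

(-12,12,-17)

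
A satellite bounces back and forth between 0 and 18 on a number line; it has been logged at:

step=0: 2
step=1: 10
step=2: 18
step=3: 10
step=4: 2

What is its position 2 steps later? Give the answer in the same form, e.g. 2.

The value travels 8 per step and bounces off the walls at 0 and 18.
  step 5: 2 → 6
  step 6: 6 → 14

14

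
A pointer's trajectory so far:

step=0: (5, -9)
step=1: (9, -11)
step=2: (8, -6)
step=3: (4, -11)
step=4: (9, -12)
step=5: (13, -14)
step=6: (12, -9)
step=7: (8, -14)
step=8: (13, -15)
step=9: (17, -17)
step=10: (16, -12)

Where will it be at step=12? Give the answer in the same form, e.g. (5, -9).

(17, -18)

Step-to-step displacements: (+4, -2), (-1, +5), (-4, -5), (+5, -1), (+4, -2), (-1, +5), (-4, -5), (+5, -1), (+4, -2), (-1, +5) — a repeating cycle of length 4.
step 11: apply (-4, -5) → (12, -17)
step 12: apply (+5, -1) → (17, -18)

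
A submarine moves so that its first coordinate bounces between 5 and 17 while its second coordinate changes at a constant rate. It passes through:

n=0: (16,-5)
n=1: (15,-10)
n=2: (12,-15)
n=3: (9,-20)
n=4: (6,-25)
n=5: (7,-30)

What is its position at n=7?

(13,-40)

The first coordinate reflects between 5 and 17, moving 3 per step.
  step 6: 7 → 10
  step 7: 10 → 13
The second coordinate changes by -5 each step: at step 7 it is -40.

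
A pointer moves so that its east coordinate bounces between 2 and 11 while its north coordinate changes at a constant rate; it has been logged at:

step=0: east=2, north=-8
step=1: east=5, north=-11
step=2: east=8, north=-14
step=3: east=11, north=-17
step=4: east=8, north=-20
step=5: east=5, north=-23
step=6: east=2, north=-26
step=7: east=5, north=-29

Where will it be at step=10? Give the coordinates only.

The east coordinate travels 3 per step and bounces off the walls at 2 and 11.
  step 8: 5 → 8
  step 9: 8 → 11
  step 10: 11 → 8
The north coordinate changes by -3 each step: at step 10 it is -38.

east=8, north=-38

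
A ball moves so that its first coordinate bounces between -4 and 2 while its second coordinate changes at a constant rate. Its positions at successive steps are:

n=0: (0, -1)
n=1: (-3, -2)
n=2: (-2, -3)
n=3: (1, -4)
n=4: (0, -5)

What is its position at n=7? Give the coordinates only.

The first coordinate reflects between -4 and 2, moving 3 per step.
  step 5: 0 → -3
  step 6: -3 → -2
  step 7: -2 → 1
The second coordinate changes by -1 each step: at step 7 it is -8.

(1, -8)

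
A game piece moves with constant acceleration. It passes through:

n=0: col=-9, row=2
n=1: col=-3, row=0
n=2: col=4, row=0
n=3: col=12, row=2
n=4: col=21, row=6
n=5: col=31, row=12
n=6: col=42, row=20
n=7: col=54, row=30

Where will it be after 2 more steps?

col=81, row=56

Successive displacements: (+6, -2), (+7, +0), (+8, +2), (+9, +4), (+10, +6), (+11, +8), (+12, +10) — each changes by (+1, +2).
step 8: col=54, row=30 + (+13, +12) → col=67, row=42
step 9: col=67, row=42 + (+14, +14) → col=81, row=56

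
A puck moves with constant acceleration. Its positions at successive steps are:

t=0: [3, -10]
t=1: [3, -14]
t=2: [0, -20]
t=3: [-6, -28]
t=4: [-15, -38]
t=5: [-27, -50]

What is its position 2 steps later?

[-60, -80]

Successive displacements: [+0, -4], [-3, -6], [-6, -8], [-9, -10], [-12, -12] — each changes by [-3, -2].
step 6: [-27, -50] + [-15, -14] → [-42, -64]
step 7: [-42, -64] + [-18, -16] → [-60, -80]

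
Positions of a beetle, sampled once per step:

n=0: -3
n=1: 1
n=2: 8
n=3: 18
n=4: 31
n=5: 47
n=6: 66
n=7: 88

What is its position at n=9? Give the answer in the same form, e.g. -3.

Taking differences between consecutive positions: +4, +7, +10, +13, +16, +19, +22. These grow by +3 each step.
step 8: 88 + 25 → 113
step 9: 113 + 28 → 141

141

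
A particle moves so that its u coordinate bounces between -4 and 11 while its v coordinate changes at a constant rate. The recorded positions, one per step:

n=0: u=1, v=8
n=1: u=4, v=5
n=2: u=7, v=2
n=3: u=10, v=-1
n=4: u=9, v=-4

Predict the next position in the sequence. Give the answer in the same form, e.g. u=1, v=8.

The u coordinate reflects between -4 and 11, moving 3 per step.
  step 5: 9 → 6
The v coordinate changes by -3 each step: at step 5 it is -7.

u=6, v=-7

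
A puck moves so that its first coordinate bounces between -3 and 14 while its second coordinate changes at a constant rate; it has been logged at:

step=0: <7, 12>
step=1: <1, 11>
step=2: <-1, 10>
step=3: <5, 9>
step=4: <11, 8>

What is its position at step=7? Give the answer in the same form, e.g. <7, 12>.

<-1, 5>

The first coordinate travels 6 per step and bounces off the walls at -3 and 14.
  step 5: 11 → 11
  step 6: 11 → 5
  step 7: 5 → -1
The second coordinate changes by -1 each step: at step 7 it is 5.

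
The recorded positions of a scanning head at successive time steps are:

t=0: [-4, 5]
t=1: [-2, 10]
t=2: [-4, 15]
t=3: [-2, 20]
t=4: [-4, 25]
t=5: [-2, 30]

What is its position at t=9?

The first coordinate repeats the cycle [-4, -2] with period 2; step 9 mod 2 = 1, giving -2.
The second coordinate changes by +5 each step, so at step 9 it is 5 + 9·(5) = 50.

[-2, 50]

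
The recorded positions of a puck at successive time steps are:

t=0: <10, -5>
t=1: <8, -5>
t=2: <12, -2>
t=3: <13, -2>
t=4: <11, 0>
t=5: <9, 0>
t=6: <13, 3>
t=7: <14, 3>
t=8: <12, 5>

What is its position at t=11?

<15, 8>

Differencing gives <-2, +0>, <+4, +3>, <+1, +0>, <-2, +2>, <-2, +0>, <+4, +3>, <+1, +0>, <-2, +2>. This is the pattern <-2, +0>, <+4, +3>, <+1, +0>, <-2, +2> repeated.
step 9: apply <-2, +0> → <10, 5>
step 10: apply <+4, +3> → <14, 8>
step 11: apply <+1, +0> → <15, 8>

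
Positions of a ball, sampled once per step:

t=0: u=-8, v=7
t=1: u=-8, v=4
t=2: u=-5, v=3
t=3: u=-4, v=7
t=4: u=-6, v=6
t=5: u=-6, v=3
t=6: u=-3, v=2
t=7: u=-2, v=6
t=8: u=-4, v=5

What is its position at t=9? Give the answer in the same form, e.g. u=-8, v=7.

The moves between consecutive positions are (+0, -3), (+3, -1), (+1, +4), (-2, -1), (+0, -3), (+3, -1), (+1, +4), (-2, -1); they repeat the 4-cycle [(+0, -3), (+3, -1), (+1, +4), (-2, -1)].
step 9: apply (+0, -3) → u=-4, v=2

u=-4, v=2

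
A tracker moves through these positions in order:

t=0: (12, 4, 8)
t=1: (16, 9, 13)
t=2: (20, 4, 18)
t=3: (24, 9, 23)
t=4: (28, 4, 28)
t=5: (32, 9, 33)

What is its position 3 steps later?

The first coordinate changes by +4 each step, so at step 8 it is 12 + 8·(4) = 44.
The second coordinate repeats the cycle [4, 9] with period 2; step 8 mod 2 = 0, giving 4.
The third coordinate changes by +5 each step, so at step 8 it is 8 + 8·(5) = 48.

(44, 4, 48)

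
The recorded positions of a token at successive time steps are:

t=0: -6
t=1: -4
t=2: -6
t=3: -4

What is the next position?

Consecutive displacements +2, -2, +2 scale by a factor of -1 each step.
step 4: -4 − 2 → -6

-6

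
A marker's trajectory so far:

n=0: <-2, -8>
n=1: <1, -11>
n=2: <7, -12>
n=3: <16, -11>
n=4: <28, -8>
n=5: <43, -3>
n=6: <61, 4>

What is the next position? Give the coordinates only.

<82, 13>

Taking differences between consecutive positions: <+3, -3>, <+6, -1>, <+9, +1>, <+12, +3>, <+15, +5>, <+18, +7>. These grow by <+3, +2> each step.
step 7: <61, 4> + <+21, +9> → <82, 13>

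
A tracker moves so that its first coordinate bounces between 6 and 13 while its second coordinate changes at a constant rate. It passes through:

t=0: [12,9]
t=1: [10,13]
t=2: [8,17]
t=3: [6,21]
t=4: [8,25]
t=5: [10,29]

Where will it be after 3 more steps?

The first coordinate travels 2 per step and bounces off the walls at 6 and 13.
  step 6: 10 → 12
  step 7: 12 → 12
  step 8: 12 → 10
The second coordinate changes by +4 each step: at step 8 it is 41.

[10,41]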